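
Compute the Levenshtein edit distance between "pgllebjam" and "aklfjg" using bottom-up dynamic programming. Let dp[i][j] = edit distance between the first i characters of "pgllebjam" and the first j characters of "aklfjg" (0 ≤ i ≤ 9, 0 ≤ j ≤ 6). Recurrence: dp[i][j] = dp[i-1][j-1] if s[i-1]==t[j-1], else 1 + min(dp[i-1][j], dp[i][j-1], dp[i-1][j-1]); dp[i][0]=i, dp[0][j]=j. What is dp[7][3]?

6

   ''  a  k  l  f  j  g
''  0  1  2  3  4  5  6
 p  1  1  2  3  4  5  6
 g  2  2  2  3  4  5  5
 l  3  3  3  2  3  4  5
 l  4  4  4  3  3  4  5
 e  5  5  5  4  4  4  5
 b  6  6  6  5  5  5  5
 j  7  7  7  6  6  5  6
 a  8  7  8  7  7  6  6
 m  9  8  8  8  8  7  7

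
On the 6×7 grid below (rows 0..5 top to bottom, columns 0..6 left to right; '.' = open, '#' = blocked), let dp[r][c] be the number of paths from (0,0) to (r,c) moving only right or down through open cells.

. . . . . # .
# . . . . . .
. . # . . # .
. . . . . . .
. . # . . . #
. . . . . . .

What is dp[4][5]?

26

r\c   0   1   2   3   4   5   6
  0   1   1   1   1   1   0   0
  1   0   1   2   3   4   4   4
  2   0   1   0   3   7   0   4
  3   0   1   1   4  11  11  15
  4   0   1   0   4  15  26   0
  5   0   1   1   5  20  46  46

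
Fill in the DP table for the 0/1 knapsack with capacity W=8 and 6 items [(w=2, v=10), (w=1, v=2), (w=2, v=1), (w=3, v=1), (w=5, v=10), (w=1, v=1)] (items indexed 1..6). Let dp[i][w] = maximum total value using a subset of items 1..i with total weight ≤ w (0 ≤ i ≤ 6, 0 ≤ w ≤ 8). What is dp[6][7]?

20

i\w   0   1   2   3   4   5   6   7   8
  0   0   0   0   0   0   0   0   0   0
  1   0   0  10  10  10  10  10  10  10
  2   0   2  10  12  12  12  12  12  12
  3   0   2  10  12  12  13  13  13  13
  4   0   2  10  12  12  13  13  13  14
  5   0   2  10  12  12  13  13  20  22
  6   0   2  10  12  13  13  14  20  22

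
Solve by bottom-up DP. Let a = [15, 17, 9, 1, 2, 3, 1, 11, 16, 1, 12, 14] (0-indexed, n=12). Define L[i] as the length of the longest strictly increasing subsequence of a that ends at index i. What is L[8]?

   i    0    1    2    3    4    5    6    7    8    9   10   11
a[i]   15   17    9    1    2    3    1   11   16    1   12   14
L[i]    1    2    1    1    2    3    1    4    5    1    5    6

5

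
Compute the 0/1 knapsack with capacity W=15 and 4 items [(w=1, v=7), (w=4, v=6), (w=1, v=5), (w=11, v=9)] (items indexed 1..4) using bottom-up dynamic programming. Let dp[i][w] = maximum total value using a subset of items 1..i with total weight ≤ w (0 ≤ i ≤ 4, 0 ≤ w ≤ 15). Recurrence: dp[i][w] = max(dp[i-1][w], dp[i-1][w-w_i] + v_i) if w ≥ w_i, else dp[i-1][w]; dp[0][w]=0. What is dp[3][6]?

i\w   0   1   2   3   4   5   6   7   8   9  10  11  12  13  14  15
  0   0   0   0   0   0   0   0   0   0   0   0   0   0   0   0   0
  1   0   7   7   7   7   7   7   7   7   7   7   7   7   7   7   7
  2   0   7   7   7   7  13  13  13  13  13  13  13  13  13  13  13
  3   0   7  12  12  12  13  18  18  18  18  18  18  18  18  18  18
  4   0   7  12  12  12  13  18  18  18  18  18  18  18  21  21  21

18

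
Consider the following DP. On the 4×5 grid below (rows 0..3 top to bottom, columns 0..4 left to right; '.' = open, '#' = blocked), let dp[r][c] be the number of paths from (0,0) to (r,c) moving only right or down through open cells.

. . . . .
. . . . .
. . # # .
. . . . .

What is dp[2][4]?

5

r\c   0   1   2   3   4
  0   1   1   1   1   1
  1   1   2   3   4   5
  2   1   3   0   0   5
  3   1   4   4   4   9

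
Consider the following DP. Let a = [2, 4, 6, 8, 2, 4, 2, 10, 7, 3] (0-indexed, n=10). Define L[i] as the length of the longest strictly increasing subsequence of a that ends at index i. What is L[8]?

4

   i    0    1    2    3    4    5    6    7    8    9
a[i]    2    4    6    8    2    4    2   10    7    3
L[i]    1    2    3    4    1    2    1    5    4    2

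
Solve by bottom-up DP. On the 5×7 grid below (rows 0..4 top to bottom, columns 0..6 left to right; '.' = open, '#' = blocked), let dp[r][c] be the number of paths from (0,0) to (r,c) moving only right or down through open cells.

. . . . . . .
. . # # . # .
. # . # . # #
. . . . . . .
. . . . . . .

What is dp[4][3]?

r\c   0   1   2   3   4   5   6
  0   1   1   1   1   1   1   1
  1   1   2   0   0   1   0   1
  2   1   0   0   0   1   0   0
  3   1   1   1   1   2   2   2
  4   1   2   3   4   6   8  10

4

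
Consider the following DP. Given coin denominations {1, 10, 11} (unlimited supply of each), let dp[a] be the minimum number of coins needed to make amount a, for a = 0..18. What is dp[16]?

6

 a  0  1  2  3  4  5  6  7  8  9 10 11 12 13 14 15 16 17 18
dp  0  1  2  3  4  5  6  7  8  9  1  1  2  3  4  5  6  7  8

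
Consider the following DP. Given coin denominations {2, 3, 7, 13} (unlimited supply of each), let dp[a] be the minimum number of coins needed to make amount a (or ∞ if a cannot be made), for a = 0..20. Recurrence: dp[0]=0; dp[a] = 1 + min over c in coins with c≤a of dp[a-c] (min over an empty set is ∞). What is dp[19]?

3

 a  0  1  2  3  4  5  6  7  8  9 10 11 12 13 14 15 16 17 18 19 20
dp  0  -  1  1  2  2  2  1  3  2  2  3  3  1  2  2  2  3  3  3  2
(- denotes ∞ / unreachable)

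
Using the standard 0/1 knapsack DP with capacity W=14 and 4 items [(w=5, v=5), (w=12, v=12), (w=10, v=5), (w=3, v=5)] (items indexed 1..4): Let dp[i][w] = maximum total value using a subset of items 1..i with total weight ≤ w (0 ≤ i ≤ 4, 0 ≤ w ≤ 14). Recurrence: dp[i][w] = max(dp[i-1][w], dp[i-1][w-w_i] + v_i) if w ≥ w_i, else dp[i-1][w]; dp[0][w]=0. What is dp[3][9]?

5

i\w   0   1   2   3   4   5   6   7   8   9  10  11  12  13  14
  0   0   0   0   0   0   0   0   0   0   0   0   0   0   0   0
  1   0   0   0   0   0   5   5   5   5   5   5   5   5   5   5
  2   0   0   0   0   0   5   5   5   5   5   5   5  12  12  12
  3   0   0   0   0   0   5   5   5   5   5   5   5  12  12  12
  4   0   0   0   5   5   5   5   5  10  10  10  10  12  12  12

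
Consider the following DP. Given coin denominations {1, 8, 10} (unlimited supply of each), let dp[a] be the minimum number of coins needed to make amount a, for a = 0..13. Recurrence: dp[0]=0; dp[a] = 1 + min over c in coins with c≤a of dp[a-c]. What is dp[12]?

 a  0  1  2  3  4  5  6  7  8  9 10 11 12 13
dp  0  1  2  3  4  5  6  7  1  2  1  2  3  4

3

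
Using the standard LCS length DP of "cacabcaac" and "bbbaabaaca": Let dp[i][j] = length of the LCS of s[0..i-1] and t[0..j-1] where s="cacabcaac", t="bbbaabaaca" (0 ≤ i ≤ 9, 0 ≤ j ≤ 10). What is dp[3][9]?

   ''  b  b  b  a  a  b  a  a  c  a
''  0  0  0  0  0  0  0  0  0  0  0
 c  0  0  0  0  0  0  0  0  0  1  1
 a  0  0  0  0  1  1  1  1  1  1  2
 c  0  0  0  0  1  1  1  1  1  2  2
 a  0  0  0  0  1  2  2  2  2  2  3
 b  0  1  1  1  1  2  3  3  3  3  3
 c  0  1  1  1  1  2  3  3  3  4  4
 a  0  1  1  1  2  2  3  4  4  4  5
 a  0  1  1  1  2  3  3  4  5  5  5
 c  0  1  1  1  2  3  3  4  5  6  6

2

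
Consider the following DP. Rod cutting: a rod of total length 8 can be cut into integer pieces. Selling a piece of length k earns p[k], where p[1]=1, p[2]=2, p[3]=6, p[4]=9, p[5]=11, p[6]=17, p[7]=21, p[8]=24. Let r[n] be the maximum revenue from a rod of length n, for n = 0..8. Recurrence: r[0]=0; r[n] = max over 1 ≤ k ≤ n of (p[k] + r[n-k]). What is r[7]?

   n    0    1    2    3    4    5    6    7    8
r[n]    0    1    2    6    9   11   17   21   24

21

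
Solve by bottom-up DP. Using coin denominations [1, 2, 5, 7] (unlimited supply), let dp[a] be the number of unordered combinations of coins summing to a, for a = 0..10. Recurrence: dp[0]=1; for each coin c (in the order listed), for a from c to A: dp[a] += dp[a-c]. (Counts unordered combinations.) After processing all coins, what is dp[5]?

after  coin     0     1     2     3     4     5     6     7     8     9    10
          1     1     1     1     1     1     1     1     1     1     1     1
          2     1     1     2     2     3     3     4     4     5     5     6
          5     1     1     2     2     3     4     5     6     7     8    10
          7     1     1     2     2     3     4     5     7     8    10    12

4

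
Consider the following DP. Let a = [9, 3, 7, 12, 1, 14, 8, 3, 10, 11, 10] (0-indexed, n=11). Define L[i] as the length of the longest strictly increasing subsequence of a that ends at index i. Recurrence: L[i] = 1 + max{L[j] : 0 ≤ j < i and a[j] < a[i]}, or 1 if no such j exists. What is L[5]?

4

   i    0    1    2    3    4    5    6    7    8    9   10
a[i]    9    3    7   12    1   14    8    3   10   11   10
L[i]    1    1    2    3    1    4    3    2    4    5    4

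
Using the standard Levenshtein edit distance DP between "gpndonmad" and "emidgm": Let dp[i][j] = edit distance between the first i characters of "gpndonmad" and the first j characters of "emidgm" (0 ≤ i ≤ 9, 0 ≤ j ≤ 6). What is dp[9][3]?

8

   ''  e  m  i  d  g  m
''  0  1  2  3  4  5  6
 g  1  1  2  3  4  4  5
 p  2  2  2  3  4  5  5
 n  3  3  3  3  4  5  6
 d  4  4  4  4  3  4  5
 o  5  5  5  5  4  4  5
 n  6  6  6  6  5  5  5
 m  7  7  6  7  6  6  5
 a  8  8  7  7  7  7  6
 d  9  9  8  8  7  8  7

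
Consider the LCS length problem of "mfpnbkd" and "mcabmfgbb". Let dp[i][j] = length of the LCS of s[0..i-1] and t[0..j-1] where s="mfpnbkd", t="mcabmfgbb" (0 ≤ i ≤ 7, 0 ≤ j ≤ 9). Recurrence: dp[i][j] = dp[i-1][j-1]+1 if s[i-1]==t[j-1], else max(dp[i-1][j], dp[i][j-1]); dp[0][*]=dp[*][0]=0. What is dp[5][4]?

   ''  m  c  a  b  m  f  g  b  b
''  0  0  0  0  0  0  0  0  0  0
 m  0  1  1  1  1  1  1  1  1  1
 f  0  1  1  1  1  1  2  2  2  2
 p  0  1  1  1  1  1  2  2  2  2
 n  0  1  1  1  1  1  2  2  2  2
 b  0  1  1  1  2  2  2  2  3  3
 k  0  1  1  1  2  2  2  2  3  3
 d  0  1  1  1  2  2  2  2  3  3

2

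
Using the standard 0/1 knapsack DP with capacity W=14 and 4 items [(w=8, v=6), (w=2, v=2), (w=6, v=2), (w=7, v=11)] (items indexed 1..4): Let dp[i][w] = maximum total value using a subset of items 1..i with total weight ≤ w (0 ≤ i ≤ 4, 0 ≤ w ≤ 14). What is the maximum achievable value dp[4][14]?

i\w   0   1   2   3   4   5   6   7   8   9  10  11  12  13  14
  0   0   0   0   0   0   0   0   0   0   0   0   0   0   0   0
  1   0   0   0   0   0   0   0   0   6   6   6   6   6   6   6
  2   0   0   2   2   2   2   2   2   6   6   8   8   8   8   8
  3   0   0   2   2   2   2   2   2   6   6   8   8   8   8   8
  4   0   0   2   2   2   2   2  11  11  13  13  13  13  13  13

13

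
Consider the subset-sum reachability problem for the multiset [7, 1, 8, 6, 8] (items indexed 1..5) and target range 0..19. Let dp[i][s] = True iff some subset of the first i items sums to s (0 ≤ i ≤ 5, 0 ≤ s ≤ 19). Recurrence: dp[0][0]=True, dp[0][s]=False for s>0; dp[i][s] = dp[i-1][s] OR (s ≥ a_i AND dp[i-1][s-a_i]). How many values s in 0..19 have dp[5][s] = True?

11

i\s   0   1   2   3   4   5   6   7   8   9  10  11  12  13  14  15  16  17  18  19
  0   T   F   F   F   F   F   F   F   F   F   F   F   F   F   F   F   F   F   F   F
  1   T   F   F   F   F   F   F   T   F   F   F   F   F   F   F   F   F   F   F   F
  2   T   T   F   F   F   F   F   T   T   F   F   F   F   F   F   F   F   F   F   F
  3   T   T   F   F   F   F   F   T   T   T   F   F   F   F   F   T   T   F   F   F
  4   T   T   F   F   F   F   T   T   T   T   F   F   F   T   T   T   T   F   F   F
  5   T   T   F   F   F   F   T   T   T   T   F   F   F   T   T   T   T   T   F   F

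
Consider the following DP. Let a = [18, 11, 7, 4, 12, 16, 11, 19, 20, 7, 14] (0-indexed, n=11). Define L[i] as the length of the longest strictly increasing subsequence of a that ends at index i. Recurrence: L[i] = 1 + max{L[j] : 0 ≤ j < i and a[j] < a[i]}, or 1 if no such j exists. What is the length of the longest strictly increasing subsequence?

   i    0    1    2    3    4    5    6    7    8    9   10
a[i]   18   11    7    4   12   16   11   19   20    7   14
L[i]    1    1    1    1    2    3    2    4    5    2    3

5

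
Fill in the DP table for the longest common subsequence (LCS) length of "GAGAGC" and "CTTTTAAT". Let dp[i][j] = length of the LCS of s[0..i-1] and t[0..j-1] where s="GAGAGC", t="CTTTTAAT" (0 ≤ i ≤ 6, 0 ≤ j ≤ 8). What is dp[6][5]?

   ''  C  T  T  T  T  A  A  T
''  0  0  0  0  0  0  0  0  0
 G  0  0  0  0  0  0  0  0  0
 A  0  0  0  0  0  0  1  1  1
 G  0  0  0  0  0  0  1  1  1
 A  0  0  0  0  0  0  1  2  2
 G  0  0  0  0  0  0  1  2  2
 C  0  1  1  1  1  1  1  2  2

1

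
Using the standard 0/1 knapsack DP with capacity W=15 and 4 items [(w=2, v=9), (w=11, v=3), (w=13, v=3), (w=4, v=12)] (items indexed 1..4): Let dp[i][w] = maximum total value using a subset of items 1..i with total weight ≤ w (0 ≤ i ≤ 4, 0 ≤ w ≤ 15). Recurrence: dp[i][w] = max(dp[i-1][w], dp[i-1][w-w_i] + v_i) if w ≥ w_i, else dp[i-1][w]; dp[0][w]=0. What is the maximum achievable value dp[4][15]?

21

i\w   0   1   2   3   4   5   6   7   8   9  10  11  12  13  14  15
  0   0   0   0   0   0   0   0   0   0   0   0   0   0   0   0   0
  1   0   0   9   9   9   9   9   9   9   9   9   9   9   9   9   9
  2   0   0   9   9   9   9   9   9   9   9   9   9   9  12  12  12
  3   0   0   9   9   9   9   9   9   9   9   9   9   9  12  12  12
  4   0   0   9   9  12  12  21  21  21  21  21  21  21  21  21  21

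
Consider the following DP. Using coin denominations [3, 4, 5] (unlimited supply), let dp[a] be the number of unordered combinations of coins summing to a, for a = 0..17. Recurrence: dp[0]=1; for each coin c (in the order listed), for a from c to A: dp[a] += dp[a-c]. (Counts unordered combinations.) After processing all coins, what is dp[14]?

after  coin     0     1     2     3     4     5     6     7     8     9    10    11    12    13    14    15    16    17
          3     1     0     0     1     0     0     1     0     0     1     0     0     1     0     0     1     0     0
          4     1     0     0     1     1     0     1     1     1     1     1     1     2     1     1     2     2     1
          5     1     0     0     1     1     1     1     1     2     2     2     2     3     3     3     4     4     4

3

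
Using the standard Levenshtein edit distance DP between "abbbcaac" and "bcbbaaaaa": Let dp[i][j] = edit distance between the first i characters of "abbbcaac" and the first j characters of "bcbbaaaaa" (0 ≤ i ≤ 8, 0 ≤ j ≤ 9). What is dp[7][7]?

3

   ''  b  c  b  b  a  a  a  a  a
''  0  1  2  3  4  5  6  7  8  9
 a  1  1  2  3  4  4  5  6  7  8
 b  2  1  2  2  3  4  5  6  7  8
 b  3  2  2  2  2  3  4  5  6  7
 b  4  3  3  2  2  3  4  5  6  7
 c  5  4  3  3  3  3  4  5  6  7
 a  6  5  4  4  4  3  3  4  5  6
 a  7  6  5  5  5  4  3  3  4  5
 c  8  7  6  6  6  5  4  4  4  5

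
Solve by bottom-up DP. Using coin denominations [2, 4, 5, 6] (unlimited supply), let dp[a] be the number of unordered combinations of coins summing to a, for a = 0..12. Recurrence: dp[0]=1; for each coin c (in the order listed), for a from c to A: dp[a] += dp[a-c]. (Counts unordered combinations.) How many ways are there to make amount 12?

8

after  coin     0     1     2     3     4     5     6     7     8     9    10    11    12
          2     1     0     1     0     1     0     1     0     1     0     1     0     1
          4     1     0     1     0     2     0     2     0     3     0     3     0     4
          5     1     0     1     0     2     1     2     1     3     2     4     2     5
          6     1     0     1     0     2     1     3     1     4     2     6     3     8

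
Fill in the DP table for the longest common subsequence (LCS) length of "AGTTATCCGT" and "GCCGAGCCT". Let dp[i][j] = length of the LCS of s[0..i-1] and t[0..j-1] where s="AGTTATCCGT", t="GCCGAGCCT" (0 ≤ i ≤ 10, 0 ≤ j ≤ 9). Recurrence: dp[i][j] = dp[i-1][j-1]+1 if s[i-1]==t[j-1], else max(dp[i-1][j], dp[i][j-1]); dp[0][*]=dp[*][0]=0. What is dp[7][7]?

   ''  G  C  C  G  A  G  C  C  T
''  0  0  0  0  0  0  0  0  0  0
 A  0  0  0  0  0  1  1  1  1  1
 G  0  1  1  1  1  1  2  2  2  2
 T  0  1  1  1  1  1  2  2  2  3
 T  0  1  1  1  1  1  2  2  2  3
 A  0  1  1  1  1  2  2  2  2  3
 T  0  1  1  1  1  2  2  2  2  3
 C  0  1  2  2  2  2  2  3  3  3
 C  0  1  2  3  3  3  3  3  4  4
 G  0  1  2  3  4  4  4  4  4  4
 T  0  1  2  3  4  4  4  4  4  5

3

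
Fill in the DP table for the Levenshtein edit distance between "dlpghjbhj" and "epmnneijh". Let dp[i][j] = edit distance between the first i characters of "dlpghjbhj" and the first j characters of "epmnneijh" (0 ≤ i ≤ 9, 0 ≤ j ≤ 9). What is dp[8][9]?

8

   ''  e  p  m  n  n  e  i  j  h
''  0  1  2  3  4  5  6  7  8  9
 d  1  1  2  3  4  5  6  7  8  9
 l  2  2  2  3  4  5  6  7  8  9
 p  3  3  2  3  4  5  6  7  8  9
 g  4  4  3  3  4  5  6  7  8  9
 h  5  5  4  4  4  5  6  7  8  8
 j  6  6  5  5  5  5  6  7  7  8
 b  7  7  6  6  6  6  6  7  8  8
 h  8  8  7  7  7  7  7  7  8  8
 j  9  9  8  8  8  8  8  8  7  8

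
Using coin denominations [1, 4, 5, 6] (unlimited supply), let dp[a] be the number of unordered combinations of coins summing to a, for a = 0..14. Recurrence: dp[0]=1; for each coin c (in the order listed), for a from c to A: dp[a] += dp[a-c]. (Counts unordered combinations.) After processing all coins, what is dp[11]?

9

after  coin     0     1     2     3     4     5     6     7     8     9    10    11    12    13    14
          1     1     1     1     1     1     1     1     1     1     1     1     1     1     1     1
          4     1     1     1     1     2     2     2     2     3     3     3     3     4     4     4
          5     1     1     1     1     2     3     3     3     4     5     6     6     7     8     9
          6     1     1     1     1     2     3     4     4     5     6     8     9    11    12    14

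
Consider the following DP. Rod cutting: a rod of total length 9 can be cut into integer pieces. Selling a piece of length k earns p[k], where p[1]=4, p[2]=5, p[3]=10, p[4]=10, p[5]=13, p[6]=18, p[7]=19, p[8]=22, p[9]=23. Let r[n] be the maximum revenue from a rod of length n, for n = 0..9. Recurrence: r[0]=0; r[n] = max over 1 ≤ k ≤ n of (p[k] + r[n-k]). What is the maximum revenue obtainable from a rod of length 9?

   n    0    1    2    3    4    5    6    7    8    9
r[n]    0    4    8   12   16   20   24   28   32   36

36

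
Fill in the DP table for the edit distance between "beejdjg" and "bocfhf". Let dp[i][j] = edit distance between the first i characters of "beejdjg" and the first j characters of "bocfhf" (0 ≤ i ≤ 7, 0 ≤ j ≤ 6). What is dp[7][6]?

   ''  b  o  c  f  h  f
''  0  1  2  3  4  5  6
 b  1  0  1  2  3  4  5
 e  2  1  1  2  3  4  5
 e  3  2  2  2  3  4  5
 j  4  3  3  3  3  4  5
 d  5  4  4  4  4  4  5
 j  6  5  5  5  5  5  5
 g  7  6  6  6  6  6  6

6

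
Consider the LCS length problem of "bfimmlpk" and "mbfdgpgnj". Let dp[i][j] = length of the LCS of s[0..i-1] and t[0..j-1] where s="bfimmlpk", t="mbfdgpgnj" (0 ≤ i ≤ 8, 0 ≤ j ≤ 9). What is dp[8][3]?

2

   ''  m  b  f  d  g  p  g  n  j
''  0  0  0  0  0  0  0  0  0  0
 b  0  0  1  1  1  1  1  1  1  1
 f  0  0  1  2  2  2  2  2  2  2
 i  0  0  1  2  2  2  2  2  2  2
 m  0  1  1  2  2  2  2  2  2  2
 m  0  1  1  2  2  2  2  2  2  2
 l  0  1  1  2  2  2  2  2  2  2
 p  0  1  1  2  2  2  3  3  3  3
 k  0  1  1  2  2  2  3  3  3  3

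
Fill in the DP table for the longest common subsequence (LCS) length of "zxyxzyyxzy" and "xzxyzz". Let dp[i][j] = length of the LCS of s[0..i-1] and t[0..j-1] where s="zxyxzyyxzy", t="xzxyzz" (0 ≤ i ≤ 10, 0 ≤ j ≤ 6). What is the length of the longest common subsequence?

   ''  x  z  x  y  z  z
''  0  0  0  0  0  0  0
 z  0  0  1  1  1  1  1
 x  0  1  1  2  2  2  2
 y  0  1  1  2  3  3  3
 x  0  1  1  2  3  3  3
 z  0  1  2  2  3  4  4
 y  0  1  2  2  3  4  4
 y  0  1  2  2  3  4  4
 x  0  1  2  3  3  4  4
 z  0  1  2  3  3  4  5
 y  0  1  2  3  4  4  5

5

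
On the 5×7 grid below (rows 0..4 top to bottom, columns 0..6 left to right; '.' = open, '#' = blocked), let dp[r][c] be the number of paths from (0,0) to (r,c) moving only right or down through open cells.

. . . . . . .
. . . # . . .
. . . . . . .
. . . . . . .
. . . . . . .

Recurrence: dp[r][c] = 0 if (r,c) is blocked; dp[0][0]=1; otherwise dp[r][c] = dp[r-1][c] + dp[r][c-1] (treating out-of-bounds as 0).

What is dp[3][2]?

r\c   0   1   2   3   4   5   6
  0   1   1   1   1   1   1   1
  1   1   2   3   0   1   2   3
  2   1   3   6   6   7   9  12
  3   1   4  10  16  23  32  44
  4   1   5  15  31  54  86 130

10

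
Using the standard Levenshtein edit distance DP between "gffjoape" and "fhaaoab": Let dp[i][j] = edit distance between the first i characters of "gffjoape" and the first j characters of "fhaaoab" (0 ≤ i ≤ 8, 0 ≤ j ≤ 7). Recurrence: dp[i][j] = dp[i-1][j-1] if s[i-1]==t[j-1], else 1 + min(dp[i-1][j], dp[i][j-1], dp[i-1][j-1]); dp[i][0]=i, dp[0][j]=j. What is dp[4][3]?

   ''  f  h  a  a  o  a  b
''  0  1  2  3  4  5  6  7
 g  1  1  2  3  4  5  6  7
 f  2  1  2  3  4  5  6  7
 f  3  2  2  3  4  5  6  7
 j  4  3  3  3  4  5  6  7
 o  5  4  4  4  4  4  5  6
 a  6  5  5  4  4  5  4  5
 p  7  6  6  5  5  5  5  5
 e  8  7  7  6  6  6  6  6

3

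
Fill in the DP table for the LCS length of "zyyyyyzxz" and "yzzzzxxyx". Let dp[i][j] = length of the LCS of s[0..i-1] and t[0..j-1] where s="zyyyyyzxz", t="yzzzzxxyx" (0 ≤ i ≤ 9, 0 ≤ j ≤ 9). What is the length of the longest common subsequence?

   ''  y  z  z  z  z  x  x  y  x
''  0  0  0  0  0  0  0  0  0  0
 z  0  0  1  1  1  1  1  1  1  1
 y  0  1  1  1  1  1  1  1  2  2
 y  0  1  1  1  1  1  1  1  2  2
 y  0  1  1  1  1  1  1  1  2  2
 y  0  1  1  1  1  1  1  1  2  2
 y  0  1  1  1  1  1  1  1  2  2
 z  0  1  2  2  2  2  2  2  2  2
 x  0  1  2  2  2  2  3  3  3  3
 z  0  1  2  3  3  3  3  3  3  3

3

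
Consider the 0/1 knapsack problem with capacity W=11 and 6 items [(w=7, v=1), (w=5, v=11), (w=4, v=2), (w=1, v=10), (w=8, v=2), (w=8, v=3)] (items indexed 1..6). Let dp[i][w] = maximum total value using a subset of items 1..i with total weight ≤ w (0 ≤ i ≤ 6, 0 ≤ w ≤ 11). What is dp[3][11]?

13

i\w   0   1   2   3   4   5   6   7   8   9  10  11
  0   0   0   0   0   0   0   0   0   0   0   0   0
  1   0   0   0   0   0   0   0   1   1   1   1   1
  2   0   0   0   0   0  11  11  11  11  11  11  11
  3   0   0   0   0   2  11  11  11  11  13  13  13
  4   0  10  10  10  10  12  21  21  21  21  23  23
  5   0  10  10  10  10  12  21  21  21  21  23  23
  6   0  10  10  10  10  12  21  21  21  21  23  23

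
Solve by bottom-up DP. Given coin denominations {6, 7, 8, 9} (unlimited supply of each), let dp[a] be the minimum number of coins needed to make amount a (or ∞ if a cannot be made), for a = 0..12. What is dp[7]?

1

 a  0  1  2  3  4  5  6  7  8  9 10 11 12
dp  0  -  -  -  -  -  1  1  1  1  -  -  2
(- denotes ∞ / unreachable)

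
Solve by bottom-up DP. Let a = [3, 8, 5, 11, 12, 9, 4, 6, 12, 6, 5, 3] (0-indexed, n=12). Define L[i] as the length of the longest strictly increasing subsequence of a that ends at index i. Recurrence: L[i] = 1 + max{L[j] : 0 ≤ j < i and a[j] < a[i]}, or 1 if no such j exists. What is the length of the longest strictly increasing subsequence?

4

   i    0    1    2    3    4    5    6    7    8    9   10   11
a[i]    3    8    5   11   12    9    4    6   12    6    5    3
L[i]    1    2    2    3    4    3    2    3    4    3    3    1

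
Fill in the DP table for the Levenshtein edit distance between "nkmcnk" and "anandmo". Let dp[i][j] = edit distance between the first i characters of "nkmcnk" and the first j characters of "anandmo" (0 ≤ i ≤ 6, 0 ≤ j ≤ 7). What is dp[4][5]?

   ''  a  n  a  n  d  m  o
''  0  1  2  3  4  5  6  7
 n  1  1  1  2  3  4  5  6
 k  2  2  2  2  3  4  5  6
 m  3  3  3  3  3  4  4  5
 c  4  4  4  4  4  4  5  5
 n  5  5  4  5  4  5  5  6
 k  6  6  5  5  5  5  6  6

4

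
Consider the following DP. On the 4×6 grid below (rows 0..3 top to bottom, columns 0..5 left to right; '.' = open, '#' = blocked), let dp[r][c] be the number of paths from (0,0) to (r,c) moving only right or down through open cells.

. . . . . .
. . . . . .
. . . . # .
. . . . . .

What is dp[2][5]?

r\c   0   1   2   3   4   5
  0   1   1   1   1   1   1
  1   1   2   3   4   5   6
  2   1   3   6  10   0   6
  3   1   4  10  20  20  26

6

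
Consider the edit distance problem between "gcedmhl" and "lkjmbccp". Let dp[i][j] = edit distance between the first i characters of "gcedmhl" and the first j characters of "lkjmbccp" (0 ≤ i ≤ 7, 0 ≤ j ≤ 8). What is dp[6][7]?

7

   ''  l  k  j  m  b  c  c  p
''  0  1  2  3  4  5  6  7  8
 g  1  1  2  3  4  5  6  7  8
 c  2  2  2  3  4  5  5  6  7
 e  3  3  3  3  4  5  6  6  7
 d  4  4  4  4  4  5  6  7  7
 m  5  5  5  5  4  5  6  7  8
 h  6  6  6  6  5  5  6  7  8
 l  7  6  7  7  6  6  6  7  8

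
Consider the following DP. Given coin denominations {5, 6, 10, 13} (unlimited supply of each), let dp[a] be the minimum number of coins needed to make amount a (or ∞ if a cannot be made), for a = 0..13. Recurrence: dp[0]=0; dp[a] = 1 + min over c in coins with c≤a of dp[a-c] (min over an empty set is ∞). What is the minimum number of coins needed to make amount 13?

 a  0  1  2  3  4  5  6  7  8  9 10 11 12 13
dp  0  -  -  -  -  1  1  -  -  -  1  2  2  1
(- denotes ∞ / unreachable)

1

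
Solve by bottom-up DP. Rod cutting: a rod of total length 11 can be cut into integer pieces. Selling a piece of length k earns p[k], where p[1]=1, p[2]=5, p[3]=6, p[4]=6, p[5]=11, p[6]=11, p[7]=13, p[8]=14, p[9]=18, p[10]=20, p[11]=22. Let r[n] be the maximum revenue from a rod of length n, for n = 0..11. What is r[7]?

16

   n    0    1    2    3    4    5    6    7    8    9   10   11
r[n]    0    1    5    6   10   11   15   16   20   21   25   26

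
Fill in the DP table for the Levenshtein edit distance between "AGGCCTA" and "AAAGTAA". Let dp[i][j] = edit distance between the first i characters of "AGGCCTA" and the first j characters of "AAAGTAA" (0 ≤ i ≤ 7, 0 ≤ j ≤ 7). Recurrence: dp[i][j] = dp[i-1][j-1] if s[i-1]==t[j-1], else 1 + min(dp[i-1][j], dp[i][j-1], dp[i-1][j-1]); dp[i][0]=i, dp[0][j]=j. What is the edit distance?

   ''  A  A  A  G  T  A  A
''  0  1  2  3  4  5  6  7
 A  1  0  1  2  3  4  5  6
 G  2  1  1  2  2  3  4  5
 G  3  2  2  2  2  3  4  5
 C  4  3  3  3  3  3  4  5
 C  5  4  4  4  4  4  4  5
 T  6  5  5  5  5  4  5  5
 A  7  6  5  5  6  5  4  5

5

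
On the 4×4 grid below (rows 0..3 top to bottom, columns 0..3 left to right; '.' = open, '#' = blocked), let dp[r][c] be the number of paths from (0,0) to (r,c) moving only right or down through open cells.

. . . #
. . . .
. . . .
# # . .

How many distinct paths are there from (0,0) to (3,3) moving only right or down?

r\c   0   1   2   3
  0   1   1   1   0
  1   1   2   3   3
  2   1   3   6   9
  3   0   0   6  15

15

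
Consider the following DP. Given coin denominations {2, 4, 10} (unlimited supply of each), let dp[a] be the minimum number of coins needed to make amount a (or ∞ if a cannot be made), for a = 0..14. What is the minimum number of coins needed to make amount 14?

 a  0  1  2  3  4  5  6  7  8  9 10 11 12 13 14
dp  0  -  1  -  1  -  2  -  2  -  1  -  2  -  2
(- denotes ∞ / unreachable)

2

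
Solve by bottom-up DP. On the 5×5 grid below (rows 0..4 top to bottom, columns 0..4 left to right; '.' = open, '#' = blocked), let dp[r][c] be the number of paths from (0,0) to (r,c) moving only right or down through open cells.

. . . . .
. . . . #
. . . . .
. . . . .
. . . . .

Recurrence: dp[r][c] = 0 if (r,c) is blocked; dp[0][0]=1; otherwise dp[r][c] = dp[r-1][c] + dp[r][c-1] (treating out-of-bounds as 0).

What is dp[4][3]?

35

r\c   0   1   2   3   4
  0   1   1   1   1   1
  1   1   2   3   4   0
  2   1   3   6  10  10
  3   1   4  10  20  30
  4   1   5  15  35  65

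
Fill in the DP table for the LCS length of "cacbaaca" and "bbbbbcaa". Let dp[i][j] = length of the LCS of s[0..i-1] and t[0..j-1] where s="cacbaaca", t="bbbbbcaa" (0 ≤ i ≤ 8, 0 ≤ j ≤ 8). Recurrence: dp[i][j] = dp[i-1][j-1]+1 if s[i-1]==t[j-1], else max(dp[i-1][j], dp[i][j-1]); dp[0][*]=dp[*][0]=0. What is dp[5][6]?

1

   ''  b  b  b  b  b  c  a  a
''  0  0  0  0  0  0  0  0  0
 c  0  0  0  0  0  0  1  1  1
 a  0  0  0  0  0  0  1  2  2
 c  0  0  0  0  0  0  1  2  2
 b  0  1  1  1  1  1  1  2  2
 a  0  1  1  1  1  1  1  2  3
 a  0  1  1  1  1  1  1  2  3
 c  0  1  1  1  1  1  2  2  3
 a  0  1  1  1  1  1  2  3  3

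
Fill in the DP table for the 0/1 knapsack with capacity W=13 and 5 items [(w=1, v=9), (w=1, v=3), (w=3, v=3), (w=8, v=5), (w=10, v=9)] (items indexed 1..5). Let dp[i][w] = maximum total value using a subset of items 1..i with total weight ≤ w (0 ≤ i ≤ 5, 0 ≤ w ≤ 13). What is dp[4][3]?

12

i\w   0   1   2   3   4   5   6   7   8   9  10  11  12  13
  0   0   0   0   0   0   0   0   0   0   0   0   0   0   0
  1   0   9   9   9   9   9   9   9   9   9   9   9   9   9
  2   0   9  12  12  12  12  12  12  12  12  12  12  12  12
  3   0   9  12  12  12  15  15  15  15  15  15  15  15  15
  4   0   9  12  12  12  15  15  15  15  15  17  17  17  20
  5   0   9  12  12  12  15  15  15  15  15  17  18  21  21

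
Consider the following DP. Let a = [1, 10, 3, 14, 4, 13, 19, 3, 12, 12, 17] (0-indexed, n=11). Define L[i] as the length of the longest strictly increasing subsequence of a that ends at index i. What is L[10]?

5

   i    0    1    2    3    4    5    6    7    8    9   10
a[i]    1   10    3   14    4   13   19    3   12   12   17
L[i]    1    2    2    3    3    4    5    2    4    4    5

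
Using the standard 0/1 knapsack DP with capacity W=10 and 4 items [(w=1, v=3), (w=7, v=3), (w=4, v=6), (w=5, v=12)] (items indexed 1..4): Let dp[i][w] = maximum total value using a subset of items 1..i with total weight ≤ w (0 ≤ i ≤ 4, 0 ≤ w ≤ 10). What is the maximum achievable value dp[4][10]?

i\w   0   1   2   3   4   5   6   7   8   9  10
  0   0   0   0   0   0   0   0   0   0   0   0
  1   0   3   3   3   3   3   3   3   3   3   3
  2   0   3   3   3   3   3   3   3   6   6   6
  3   0   3   3   3   6   9   9   9   9   9   9
  4   0   3   3   3   6  12  15  15  15  18  21

21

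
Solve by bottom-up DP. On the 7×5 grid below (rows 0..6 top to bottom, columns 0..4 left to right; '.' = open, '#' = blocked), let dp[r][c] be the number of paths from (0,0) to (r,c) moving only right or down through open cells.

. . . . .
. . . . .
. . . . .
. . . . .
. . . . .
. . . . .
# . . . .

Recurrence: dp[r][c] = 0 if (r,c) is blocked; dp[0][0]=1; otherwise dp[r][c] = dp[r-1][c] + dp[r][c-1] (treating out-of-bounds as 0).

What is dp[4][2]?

15

r\c   0   1   2   3   4
  0   1   1   1   1   1
  1   1   2   3   4   5
  2   1   3   6  10  15
  3   1   4  10  20  35
  4   1   5  15  35  70
  5   1   6  21  56 126
  6   0   6  27  83 209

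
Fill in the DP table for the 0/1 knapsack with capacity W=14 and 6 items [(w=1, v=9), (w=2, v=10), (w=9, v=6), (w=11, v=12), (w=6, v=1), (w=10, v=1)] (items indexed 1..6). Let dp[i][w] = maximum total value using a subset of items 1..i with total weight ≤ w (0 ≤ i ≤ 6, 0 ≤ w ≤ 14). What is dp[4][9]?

i\w   0   1   2   3   4   5   6   7   8   9  10  11  12  13  14
  0   0   0   0   0   0   0   0   0   0   0   0   0   0   0   0
  1   0   9   9   9   9   9   9   9   9   9   9   9   9   9   9
  2   0   9  10  19  19  19  19  19  19  19  19  19  19  19  19
  3   0   9  10  19  19  19  19  19  19  19  19  19  25  25  25
  4   0   9  10  19  19  19  19  19  19  19  19  19  25  25  31
  5   0   9  10  19  19  19  19  19  19  20  20  20  25  25  31
  6   0   9  10  19  19  19  19  19  19  20  20  20  25  25  31

19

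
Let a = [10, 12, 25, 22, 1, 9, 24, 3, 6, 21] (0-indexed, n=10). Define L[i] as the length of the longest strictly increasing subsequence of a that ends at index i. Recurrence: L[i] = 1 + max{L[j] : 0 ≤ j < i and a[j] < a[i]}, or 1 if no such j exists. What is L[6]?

   i    0    1    2    3    4    5    6    7    8    9
a[i]   10   12   25   22    1    9   24    3    6   21
L[i]    1    2    3    3    1    2    4    2    3    4

4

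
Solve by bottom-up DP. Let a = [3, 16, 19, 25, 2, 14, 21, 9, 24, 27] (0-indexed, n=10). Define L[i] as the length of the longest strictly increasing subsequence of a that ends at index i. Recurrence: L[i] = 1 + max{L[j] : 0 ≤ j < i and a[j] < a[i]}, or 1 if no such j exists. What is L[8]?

   i    0    1    2    3    4    5    6    7    8    9
a[i]    3   16   19   25    2   14   21    9   24   27
L[i]    1    2    3    4    1    2    4    2    5    6

5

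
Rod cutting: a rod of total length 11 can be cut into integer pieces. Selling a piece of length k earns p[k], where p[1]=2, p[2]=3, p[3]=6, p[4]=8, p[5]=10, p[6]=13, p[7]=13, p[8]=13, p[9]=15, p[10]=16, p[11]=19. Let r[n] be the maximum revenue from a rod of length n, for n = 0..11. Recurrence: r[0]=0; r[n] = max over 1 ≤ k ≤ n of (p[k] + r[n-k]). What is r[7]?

15

   n    0    1    2    3    4    5    6    7    8    9   10   11
r[n]    0    2    4    6    8   10   13   15   17   19   21   23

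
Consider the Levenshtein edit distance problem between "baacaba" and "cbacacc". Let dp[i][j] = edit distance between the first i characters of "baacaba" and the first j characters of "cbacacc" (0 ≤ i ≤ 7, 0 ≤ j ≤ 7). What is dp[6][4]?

4

   ''  c  b  a  c  a  c  c
''  0  1  2  3  4  5  6  7
 b  1  1  1  2  3  4  5  6
 a  2  2  2  1  2  3  4  5
 a  3  3  3  2  2  2  3  4
 c  4  3  4  3  2  3  2  3
 a  5  4  4  4  3  2  3  3
 b  6  5  4  5  4  3  3  4
 a  7  6  5  4  5  4  4  4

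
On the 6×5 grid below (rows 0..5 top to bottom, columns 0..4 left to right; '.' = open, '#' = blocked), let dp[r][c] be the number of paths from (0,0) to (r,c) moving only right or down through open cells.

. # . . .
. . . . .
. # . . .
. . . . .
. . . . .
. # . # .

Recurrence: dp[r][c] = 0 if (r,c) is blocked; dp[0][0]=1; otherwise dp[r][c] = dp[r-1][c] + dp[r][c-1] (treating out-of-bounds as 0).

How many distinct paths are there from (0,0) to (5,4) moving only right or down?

15

r\c   0   1   2   3   4
  0   1   0   0   0   0
  1   1   1   1   1   1
  2   1   0   1   2   3
  3   1   1   2   4   7
  4   1   2   4   8  15
  5   1   0   4   0  15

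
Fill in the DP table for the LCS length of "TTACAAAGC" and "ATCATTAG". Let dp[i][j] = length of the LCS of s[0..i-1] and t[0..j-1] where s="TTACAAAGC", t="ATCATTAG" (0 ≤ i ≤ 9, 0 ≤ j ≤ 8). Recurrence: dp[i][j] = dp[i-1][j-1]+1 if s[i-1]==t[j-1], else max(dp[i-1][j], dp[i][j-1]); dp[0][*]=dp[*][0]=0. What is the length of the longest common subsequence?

   ''  A  T  C  A  T  T  A  G
''  0  0  0  0  0  0  0  0  0
 T  0  0  1  1  1  1  1  1  1
 T  0  0  1  1  1  2  2  2  2
 A  0  1  1  1  2  2  2  3  3
 C  0  1  1  2  2  2  2  3  3
 A  0  1  1  2  3  3  3  3  3
 A  0  1  1  2  3  3  3  4  4
 A  0  1  1  2  3  3  3  4  4
 G  0  1  1  2  3  3  3  4  5
 C  0  1  1  2  3  3  3  4  5

5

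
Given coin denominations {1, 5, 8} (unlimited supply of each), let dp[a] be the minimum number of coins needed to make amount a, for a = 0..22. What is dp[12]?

4

 a  0  1  2  3  4  5  6  7  8  9 10 11 12 13 14 15 16 17 18 19 20 21 22
dp  0  1  2  3  4  1  2  3  1  2  2  3  4  2  3  3  2  3  3  4  4  3  4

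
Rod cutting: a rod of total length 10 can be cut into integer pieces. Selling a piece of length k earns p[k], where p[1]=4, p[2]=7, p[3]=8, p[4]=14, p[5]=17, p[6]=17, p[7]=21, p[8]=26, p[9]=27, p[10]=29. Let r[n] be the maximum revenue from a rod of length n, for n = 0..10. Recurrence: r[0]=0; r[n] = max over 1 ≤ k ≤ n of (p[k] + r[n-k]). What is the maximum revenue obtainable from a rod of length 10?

40

   n    0    1    2    3    4    5    6    7    8    9   10
r[n]    0    4    8   12   16   20   24   28   32   36   40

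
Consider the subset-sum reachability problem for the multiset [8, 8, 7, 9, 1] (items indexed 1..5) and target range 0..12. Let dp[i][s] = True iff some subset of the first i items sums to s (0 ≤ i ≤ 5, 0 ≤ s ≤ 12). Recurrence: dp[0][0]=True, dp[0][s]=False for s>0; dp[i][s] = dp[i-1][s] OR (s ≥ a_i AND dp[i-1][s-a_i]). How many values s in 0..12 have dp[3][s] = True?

i\s   0   1   2   3   4   5   6   7   8   9  10  11  12
  0   T   F   F   F   F   F   F   F   F   F   F   F   F
  1   T   F   F   F   F   F   F   F   T   F   F   F   F
  2   T   F   F   F   F   F   F   F   T   F   F   F   F
  3   T   F   F   F   F   F   F   T   T   F   F   F   F
  4   T   F   F   F   F   F   F   T   T   T   F   F   F
  5   T   T   F   F   F   F   F   T   T   T   T   F   F

3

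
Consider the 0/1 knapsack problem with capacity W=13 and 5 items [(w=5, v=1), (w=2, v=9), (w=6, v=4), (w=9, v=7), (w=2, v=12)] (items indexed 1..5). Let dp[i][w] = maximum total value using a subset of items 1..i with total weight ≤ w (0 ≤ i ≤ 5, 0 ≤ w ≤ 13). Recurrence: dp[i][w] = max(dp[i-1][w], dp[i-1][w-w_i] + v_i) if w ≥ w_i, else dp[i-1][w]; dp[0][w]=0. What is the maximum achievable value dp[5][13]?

28

i\w   0   1   2   3   4   5   6   7   8   9  10  11  12  13
  0   0   0   0   0   0   0   0   0   0   0   0   0   0   0
  1   0   0   0   0   0   1   1   1   1   1   1   1   1   1
  2   0   0   9   9   9   9   9  10  10  10  10  10  10  10
  3   0   0   9   9   9   9   9  10  13  13  13  13  13  14
  4   0   0   9   9   9   9   9  10  13  13  13  16  16  16
  5   0   0  12  12  21  21  21  21  21  22  25  25  25  28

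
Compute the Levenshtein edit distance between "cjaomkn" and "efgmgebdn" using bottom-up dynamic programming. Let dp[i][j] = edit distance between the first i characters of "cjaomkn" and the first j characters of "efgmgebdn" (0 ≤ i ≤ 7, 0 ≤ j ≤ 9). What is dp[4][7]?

   ''  e  f  g  m  g  e  b  d  n
''  0  1  2  3  4  5  6  7  8  9
 c  1  1  2  3  4  5  6  7  8  9
 j  2  2  2  3  4  5  6  7  8  9
 a  3  3  3  3  4  5  6  7  8  9
 o  4  4  4  4  4  5  6  7  8  9
 m  5  5  5  5  4  5  6  7  8  9
 k  6  6  6  6  5  5  6  7  8  9
 n  7  7  7  7  6  6  6  7  8  8

7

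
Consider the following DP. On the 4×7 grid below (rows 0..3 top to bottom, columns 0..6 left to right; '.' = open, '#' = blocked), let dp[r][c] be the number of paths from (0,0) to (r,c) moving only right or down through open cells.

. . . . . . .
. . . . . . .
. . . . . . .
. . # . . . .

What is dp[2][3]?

r\c   0   1   2   3   4   5   6
  0   1   1   1   1   1   1   1
  1   1   2   3   4   5   6   7
  2   1   3   6  10  15  21  28
  3   1   4   0  10  25  46  74

10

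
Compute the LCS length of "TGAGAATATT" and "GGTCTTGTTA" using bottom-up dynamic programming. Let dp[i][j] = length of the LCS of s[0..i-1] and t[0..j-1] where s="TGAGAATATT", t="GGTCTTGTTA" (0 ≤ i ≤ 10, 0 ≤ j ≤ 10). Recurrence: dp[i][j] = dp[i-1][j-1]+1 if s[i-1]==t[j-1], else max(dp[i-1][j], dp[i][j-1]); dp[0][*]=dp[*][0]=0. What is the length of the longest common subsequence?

5

   ''  G  G  T  C  T  T  G  T  T  A
''  0  0  0  0  0  0  0  0  0  0  0
 T  0  0  0  1  1  1  1  1  1  1  1
 G  0  1  1  1  1  1  1  2  2  2  2
 A  0  1  1  1  1  1  1  2  2  2  3
 G  0  1  2  2  2  2  2  2  2  2  3
 A  0  1  2  2  2  2  2  2  2  2  3
 A  0  1  2  2  2  2  2  2  2  2  3
 T  0  1  2  3  3  3  3  3  3  3  3
 A  0  1  2  3  3  3  3  3  3  3  4
 T  0  1  2  3  3  4  4  4  4  4  4
 T  0  1  2  3  3  4  5  5  5  5  5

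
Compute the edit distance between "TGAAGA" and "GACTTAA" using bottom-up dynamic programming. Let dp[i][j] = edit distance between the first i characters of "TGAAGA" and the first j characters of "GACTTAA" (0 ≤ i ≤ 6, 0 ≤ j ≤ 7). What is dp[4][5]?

   ''  G  A  C  T  T  A  A
''  0  1  2  3  4  5  6  7
 T  1  1  2  3  3  4  5  6
 G  2  1  2  3  4  4  5  6
 A  3  2  1  2  3  4  4  5
 A  4  3  2  2  3  4  4  4
 G  5  4  3  3  3  4  5  5
 A  6  5  4  4  4  4  4  5

4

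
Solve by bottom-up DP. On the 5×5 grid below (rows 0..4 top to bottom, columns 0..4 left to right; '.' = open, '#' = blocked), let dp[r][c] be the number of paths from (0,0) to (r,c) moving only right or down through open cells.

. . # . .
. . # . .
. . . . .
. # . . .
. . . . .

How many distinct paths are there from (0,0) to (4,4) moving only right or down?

r\c   0   1   2   3   4
  0   1   1   0   0   0
  1   1   2   0   0   0
  2   1   3   3   3   3
  3   1   0   3   6   9
  4   1   1   4  10  19

19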